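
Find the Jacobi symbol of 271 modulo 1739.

1

Both 271 ≡ 3 and 1739 ≡ 3 (mod 4), so reciprocity gives (271 / 1739) = -(1739 / 271). Reduce: 1739 ≡ 113 (mod 271). Now have -(113 / 271).
113 ≡ 1 (mod 4), so quadratic reciprocity gives (113 / 271) = (271 / 113). Reduce: 271 ≡ 45 (mod 113). Now have -(45 / 113).
45 ≡ 1 (mod 4), so quadratic reciprocity gives (45 / 113) = (113 / 45). Reduce: 113 ≡ 23 (mod 45). Now have -(23 / 45).
45 ≡ 1 (mod 4), so quadratic reciprocity gives (23 / 45) = (45 / 23). Reduce: 45 ≡ 22 (mod 23). Now have -(22 / 23).
Factor out 2: 22 = 2·11. Since 23 ≡ 7 (mod 8), (2 / 23) = +1. Now have -(11 / 23).
Both 11 ≡ 3 and 23 ≡ 3 (mod 4), so reciprocity gives (11 / 23) = -(23 / 11). Reduce: 23 ≡ 1 (mod 11). Now have (1 / 11).
(1 / 11) = 1. Collecting the sign factors: 1.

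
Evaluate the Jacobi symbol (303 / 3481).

1

3481 ≡ 1 (mod 4), so quadratic reciprocity gives (303 / 3481) = (3481 / 303). Reduce: 3481 ≡ 148 (mod 303). Now have (148 / 303).
Factor out 2: 148 = 2^2·37. Since 303 ≡ 7 (mod 8), (2 / 303) = +1, and (2 / 303)^2 = +1. Now have (37 / 303).
37 ≡ 1 (mod 4), so quadratic reciprocity gives (37 / 303) = (303 / 37). Reduce: 303 ≡ 7 (mod 37). Now have (7 / 37).
37 ≡ 1 (mod 4), so quadratic reciprocity gives (7 / 37) = (37 / 7). Reduce: 37 ≡ 2 (mod 7). Now have (2 / 7).
Factor out 2: 2 = 2. Since 7 ≡ 7 (mod 8), (2 / 7) = +1. Now have (1 / 7).
(1 / 7) = 1. Collecting the sign factors: 1.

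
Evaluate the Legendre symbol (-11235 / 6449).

Pull out -1: (-11235 / 6449) = (-1 / 6449)·(11235 / 6449). Since 6449 ≡ 1 (mod 4), (-1 / 6449) = +1. Now have (11235 / 6449).
Reduce the numerator: 11235 ≡ 4786 (mod 6449), so (11235 / 6449) = (4786 / 6449).
Factor out 2: 4786 = 2·2393. Since 6449 ≡ 1 (mod 8), (2 / 6449) = +1. Now have (2393 / 6449).
2393 ≡ 1 (mod 4), so quadratic reciprocity gives (2393 / 6449) = (6449 / 2393). Reduce: 6449 ≡ 1663 (mod 2393). Now have (1663 / 2393).
2393 ≡ 1 (mod 4), so quadratic reciprocity gives (1663 / 2393) = (2393 / 1663). Reduce: 2393 ≡ 730 (mod 1663). Now have (730 / 1663).
Factor out 2: 730 = 2·365. Since 1663 ≡ 7 (mod 8), (2 / 1663) = +1. Now have (365 / 1663).
365 ≡ 1 (mod 4), so quadratic reciprocity gives (365 / 1663) = (1663 / 365). Reduce: 1663 ≡ 203 (mod 365). Now have (203 / 365).
365 ≡ 1 (mod 4), so quadratic reciprocity gives (203 / 365) = (365 / 203). Reduce: 365 ≡ 162 (mod 203). Now have (162 / 203).
Factor out 2: 162 = 2·81. Since 203 ≡ 3 (mod 8), (2 / 203) = -1. Now have -(81 / 203).
81 ≡ 1 (mod 4), so quadratic reciprocity gives (81 / 203) = (203 / 81). Reduce: 203 ≡ 41 (mod 81). Now have -(41 / 81).
41 ≡ 1 (mod 4), so quadratic reciprocity gives (41 / 81) = (81 / 41). Reduce: 81 ≡ 40 (mod 41). Now have -(40 / 41).
Factor out 2: 40 = 2^3·5. Since 41 ≡ 1 (mod 8), (2 / 41) = +1, and (2 / 41)^3 = +1. Now have -(5 / 41).
5 ≡ 1 (mod 4), so quadratic reciprocity gives (5 / 41) = (41 / 5). Reduce: 41 ≡ 1 (mod 5). Now have -(1 / 5).
(1 / 5) = 1. Collecting the sign factors: -1.

-1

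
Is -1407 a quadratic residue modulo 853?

no

Pull out -1: (-1407/853) = (-1/853)·(1407/853). Since 853 ≡ 1 (mod 4), (-1/853) = +1. Now have (1407/853).
Reduce the numerator: 1407 ≡ 554 (mod 853), so (1407/853) = (554/853).
Factor out 2: 554 = 2·277. Since 853 ≡ 5 (mod 8), (2/853) = -1. Now have -(277/853).
277 ≡ 1 (mod 4), so quadratic reciprocity gives (277/853) = (853/277). Reduce: 853 ≡ 22 (mod 277). Now have -(22/277).
Factor out 2: 22 = 2·11. Since 277 ≡ 5 (mod 8), (2/277) = -1. Now have (11/277).
277 ≡ 1 (mod 4), so quadratic reciprocity gives (11/277) = (277/11). Reduce: 277 ≡ 2 (mod 11). Now have (2/11).
Factor out 2: 2 = 2. Since 11 ≡ 3 (mod 8), (2/11) = -1. Now have -(1/11).
(1/11) = 1. Collecting the sign factors: -1.
(-1407/853) = -1, and 853 is prime, so -1407 is not a quadratic residue mod 853.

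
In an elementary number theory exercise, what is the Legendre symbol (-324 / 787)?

-1

(-324 / 787)
  = -(324 / 787)    [787 ≡ 3 mod 4 ⇒ (-1 / 787) = -1]
  = -(81 / 787)    [787 ≡ 3 mod 8 ⇒ (2 / 787)^2 = +1]
  = -(787 / 81)    [QR: 81 ≡ 1 mod 4, sign kept]
  = -(58 / 81)    [787 ≡ 58 mod 81]
  = -(29 / 81)    [81 ≡ 1 mod 8 ⇒ (2 / 81) = +1]
  = -(81 / 29)    [QR: 29 ≡ 1 mod 4, sign kept]
  = -(23 / 29)    [81 ≡ 23 mod 29]
  = -(29 / 23)    [QR: 29 ≡ 1 mod 4, sign kept]
  = -(6 / 23)    [29 ≡ 6 mod 23]
  = -(3 / 23)    [23 ≡ 7 mod 8 ⇒ (2 / 23) = +1]
  = (23 / 3)    [QR: both ≡ 3 mod 4, sign flips]
  = (2 / 3)    [23 ≡ 2 mod 3]
  = -(1 / 3)    [3 ≡ 3 mod 8 ⇒ (2 / 3) = -1]
  = -1    [(1 / 3) = 1]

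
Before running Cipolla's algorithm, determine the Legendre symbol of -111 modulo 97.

Reduce the numerator: -111 ≡ 83 (mod 97), so (-111 / 97) = (83 / 97).
97 ≡ 1 (mod 4), so quadratic reciprocity gives (83 / 97) = (97 / 83). Reduce: 97 ≡ 14 (mod 83). Now have (14 / 83).
Factor out 2: 14 = 2·7. Since 83 ≡ 3 (mod 8), (2 / 83) = -1. Now have -(7 / 83).
Both 7 ≡ 3 and 83 ≡ 3 (mod 4), so reciprocity gives (7 / 83) = -(83 / 7). Reduce: 83 ≡ 6 (mod 7). Now have (6 / 7).
Factor out 2: 6 = 2·3. Since 7 ≡ 7 (mod 8), (2 / 7) = +1. Now have (3 / 7).
Both 3 ≡ 3 and 7 ≡ 3 (mod 4), so reciprocity gives (3 / 7) = -(7 / 3). Reduce: 7 ≡ 1 (mod 3). Now have -(1 / 3).
(1 / 3) = 1. Collecting the sign factors: -1.

-1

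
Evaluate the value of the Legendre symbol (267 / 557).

1

(267 / 557)
  = (557 / 267)    [QR: 557 ≡ 1 mod 4, sign kept]
  = (23 / 267)    [557 ≡ 23 mod 267]
  = -(267 / 23)    [QR: both ≡ 3 mod 4, sign flips]
  = -(14 / 23)    [267 ≡ 14 mod 23]
  = -(7 / 23)    [23 ≡ 7 mod 8 ⇒ (2 / 23) = +1]
  = (23 / 7)    [QR: both ≡ 3 mod 4, sign flips]
  = (2 / 7)    [23 ≡ 2 mod 7]
  = (1 / 7)    [7 ≡ 7 mod 8 ⇒ (2 / 7) = +1]
  = 1    [(1 / 7) = 1]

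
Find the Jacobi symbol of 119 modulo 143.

-1

Both 119 ≡ 3 and 143 ≡ 3 (mod 4), so reciprocity gives (119/143) = -(143/119). Reduce: 143 ≡ 24 (mod 119). Now have -(24/119).
Factor out 2: 24 = 2^3·3. Since 119 ≡ 7 (mod 8), (2/119) = +1, and (2/119)^3 = +1. Now have -(3/119).
Both 3 ≡ 3 and 119 ≡ 3 (mod 4), so reciprocity gives (3/119) = -(119/3). Reduce: 119 ≡ 2 (mod 3). Now have (2/3).
Factor out 2: 2 = 2. Since 3 ≡ 3 (mod 8), (2/3) = -1. Now have -(1/3).
(1/3) = 1. Collecting the sign factors: -1.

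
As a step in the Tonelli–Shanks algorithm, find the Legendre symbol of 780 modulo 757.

Reduce the numerator: 780 ≡ 23 (mod 757), so (780/757) = (23/757).
757 ≡ 1 (mod 4), so quadratic reciprocity gives (23/757) = (757/23). Reduce: 757 ≡ 21 (mod 23). Now have (21/23).
21 ≡ 1 (mod 4), so quadratic reciprocity gives (21/23) = (23/21). Reduce: 23 ≡ 2 (mod 21). Now have (2/21).
Factor out 2: 2 = 2. Since 21 ≡ 5 (mod 8), (2/21) = -1. Now have -(1/21).
(1/21) = 1. Collecting the sign factors: -1.

-1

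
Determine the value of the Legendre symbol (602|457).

Reduce the numerator: 602 ≡ 145 (mod 457), so (602|457) = (145|457).
145 ≡ 1 (mod 4), so quadratic reciprocity gives (145|457) = (457|145). Reduce: 457 ≡ 22 (mod 145). Now have (22|145).
Factor out 2: 22 = 2·11. Since 145 ≡ 1 (mod 8), (2|145) = +1. Now have (11|145).
145 ≡ 1 (mod 4), so quadratic reciprocity gives (11|145) = (145|11). Reduce: 145 ≡ 2 (mod 11). Now have (2|11).
Factor out 2: 2 = 2. Since 11 ≡ 3 (mod 8), (2|11) = -1. Now have -(1|11).
(1|11) = 1. Collecting the sign factors: -1.

-1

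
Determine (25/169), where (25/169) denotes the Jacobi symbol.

1

25 ≡ 1 (mod 4), so quadratic reciprocity gives (25/169) = (169/25). Reduce: 169 ≡ 19 (mod 25). Now have (19/25).
25 ≡ 1 (mod 4), so quadratic reciprocity gives (19/25) = (25/19). Reduce: 25 ≡ 6 (mod 19). Now have (6/19).
Factor out 2: 6 = 2·3. Since 19 ≡ 3 (mod 8), (2/19) = -1. Now have -(3/19).
Both 3 ≡ 3 and 19 ≡ 3 (mod 4), so reciprocity gives (3/19) = -(19/3). Reduce: 19 ≡ 1 (mod 3). Now have (1/3).
(1/3) = 1. Collecting the sign factors: 1.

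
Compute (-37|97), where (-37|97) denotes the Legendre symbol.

-1

(-37|97)
  = (37|97)    [97 ≡ 1 mod 4 ⇒ (-1|97) = +1]
  = (97|37)    [QR: 37 ≡ 1 mod 4, sign kept]
  = (23|37)    [97 ≡ 23 mod 37]
  = (37|23)    [QR: 37 ≡ 1 mod 4, sign kept]
  = (14|23)    [37 ≡ 14 mod 23]
  = (7|23)    [23 ≡ 7 mod 8 ⇒ (2|23) = +1]
  = -(23|7)    [QR: both ≡ 3 mod 4, sign flips]
  = -(2|7)    [23 ≡ 2 mod 7]
  = -(1|7)    [7 ≡ 7 mod 8 ⇒ (2|7) = +1]
  = -1    [(1|7) = 1]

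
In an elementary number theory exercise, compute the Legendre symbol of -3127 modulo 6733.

-1

Reduce the numerator: -3127 ≡ 3606 (mod 6733), so (-3127|6733) = (3606|6733).
Factor out 2: 3606 = 2·1803. Since 6733 ≡ 5 (mod 8), (2|6733) = -1. Now have -(1803|6733).
6733 ≡ 1 (mod 4), so quadratic reciprocity gives (1803|6733) = (6733|1803). Reduce: 6733 ≡ 1324 (mod 1803). Now have -(1324|1803).
Factor out 2: 1324 = 2^2·331. Since 1803 ≡ 3 (mod 8), (2|1803) = -1, and (2|1803)^2 = +1. Now have -(331|1803).
Both 331 ≡ 3 and 1803 ≡ 3 (mod 4), so reciprocity gives (331|1803) = -(1803|331). Reduce: 1803 ≡ 148 (mod 331). Now have (148|331).
Factor out 2: 148 = 2^2·37. Since 331 ≡ 3 (mod 8), (2|331) = -1, and (2|331)^2 = +1. Now have (37|331).
37 ≡ 1 (mod 4), so quadratic reciprocity gives (37|331) = (331|37). Reduce: 331 ≡ 35 (mod 37). Now have (35|37).
37 ≡ 1 (mod 4), so quadratic reciprocity gives (35|37) = (37|35). Reduce: 37 ≡ 2 (mod 35). Now have (2|35).
Factor out 2: 2 = 2. Since 35 ≡ 3 (mod 8), (2|35) = -1. Now have -(1|35).
(1|35) = 1. Collecting the sign factors: -1.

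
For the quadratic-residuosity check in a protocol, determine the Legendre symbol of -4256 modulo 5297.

1

(-4256 / 5297)
  = (1041 / 5297)    [-4256 ≡ 1041 mod 5297]
  = (5297 / 1041)    [QR: 1041 ≡ 1 mod 4, sign kept]
  = (92 / 1041)    [5297 ≡ 92 mod 1041]
  = (23 / 1041)    [1041 ≡ 1 mod 8 ⇒ (2 / 1041)^2 = +1]
  = (1041 / 23)    [QR: 1041 ≡ 1 mod 4, sign kept]
  = (6 / 23)    [1041 ≡ 6 mod 23]
  = (3 / 23)    [23 ≡ 7 mod 8 ⇒ (2 / 23) = +1]
  = -(23 / 3)    [QR: both ≡ 3 mod 4, sign flips]
  = -(2 / 3)    [23 ≡ 2 mod 3]
  = (1 / 3)    [3 ≡ 3 mod 8 ⇒ (2 / 3) = -1]
  = 1    [(1 / 3) = 1]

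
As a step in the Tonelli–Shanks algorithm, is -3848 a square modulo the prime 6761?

yes

Reduce the numerator: -3848 ≡ 2913 (mod 6761), so (-3848/6761) = (2913/6761).
2913 ≡ 1 (mod 4), so quadratic reciprocity gives (2913/6761) = (6761/2913). Reduce: 6761 ≡ 935 (mod 2913). Now have (935/2913).
2913 ≡ 1 (mod 4), so quadratic reciprocity gives (935/2913) = (2913/935). Reduce: 2913 ≡ 108 (mod 935). Now have (108/935).
Factor out 2: 108 = 2^2·27. Since 935 ≡ 7 (mod 8), (2/935) = +1, and (2/935)^2 = +1. Now have (27/935).
Both 27 ≡ 3 and 935 ≡ 3 (mod 4), so reciprocity gives (27/935) = -(935/27). Reduce: 935 ≡ 17 (mod 27). Now have -(17/27).
17 ≡ 1 (mod 4), so quadratic reciprocity gives (17/27) = (27/17). Reduce: 27 ≡ 10 (mod 17). Now have -(10/17).
Factor out 2: 10 = 2·5. Since 17 ≡ 1 (mod 8), (2/17) = +1. Now have -(5/17).
5 ≡ 1 (mod 4), so quadratic reciprocity gives (5/17) = (17/5). Reduce: 17 ≡ 2 (mod 5). Now have -(2/5).
Factor out 2: 2 = 2. Since 5 ≡ 5 (mod 8), (2/5) = -1. Now have (1/5).
(1/5) = 1. Collecting the sign factors: 1.
The Legendre symbol is 1, so x^2 ≡ -3848 (mod 6761) has solution.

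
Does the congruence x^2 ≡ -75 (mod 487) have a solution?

Pull out -1: (-75/487) = (-1/487)·(75/487). Since 487 ≡ 3 (mod 4), (-1/487) = -1. Now have -(75/487).
Both 75 ≡ 3 and 487 ≡ 3 (mod 4), so reciprocity gives (75/487) = -(487/75). Reduce: 487 ≡ 37 (mod 75). Now have (37/75).
37 ≡ 1 (mod 4), so quadratic reciprocity gives (37/75) = (75/37). Reduce: 75 ≡ 1 (mod 37). Now have (1/37).
(1/37) = 1. Collecting the sign factors: 1.
(-75/487) = 1, and 487 is prime, so -75 is a quadratic residue mod 487.

yes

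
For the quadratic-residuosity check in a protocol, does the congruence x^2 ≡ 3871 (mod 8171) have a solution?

yes

(3871/8171)
  = -(8171/3871)    [QR: both ≡ 3 mod 4, sign flips]
  = -(429/3871)    [8171 ≡ 429 mod 3871]
  = -(3871/429)    [QR: 429 ≡ 1 mod 4, sign kept]
  = -(10/429)    [3871 ≡ 10 mod 429]
  = (5/429)    [429 ≡ 5 mod 8 ⇒ (2/429) = -1]
  = (429/5)    [QR: 5 ≡ 1 mod 4, sign kept]
  = (4/5)    [429 ≡ 4 mod 5]
  = (1/5)    [5 ≡ 5 mod 8 ⇒ (2/5)^2 = +1]
  = 1    [(1/5) = 1]
The Legendre symbol is 1, so x^2 ≡ 3871 (mod 8171) has solution.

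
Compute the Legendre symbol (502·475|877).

By multiplicativity, (502·475|877) = (502|877)·(475|877).
First factor (502|877):
(502|877)
  = -(251|877)    [877 ≡ 5 mod 8 ⇒ (2|877) = -1]
  = -(877|251)    [QR: 877 ≡ 1 mod 4, sign kept]
  = -(124|251)    [877 ≡ 124 mod 251]
  = -(31|251)    [251 ≡ 3 mod 8 ⇒ (2|251)^2 = +1]
  = (251|31)    [QR: both ≡ 3 mod 4, sign flips]
  = (3|31)    [251 ≡ 3 mod 31]
  = -(31|3)    [QR: both ≡ 3 mod 4, sign flips]
  = -(1|3)    [31 ≡ 1 mod 3]
  = -1    [(1|3) = 1]
Second factor (475|877):
(475|877)
  = (877|475)    [QR: 877 ≡ 1 mod 4, sign kept]
  = (402|475)    [877 ≡ 402 mod 475]
  = -(201|475)    [475 ≡ 3 mod 8 ⇒ (2|475) = -1]
  = -(475|201)    [QR: 201 ≡ 1 mod 4, sign kept]
  = -(73|201)    [475 ≡ 73 mod 201]
  = -(201|73)    [QR: 73 ≡ 1 mod 4, sign kept]
  = -(55|73)    [201 ≡ 55 mod 73]
  = -(73|55)    [QR: 73 ≡ 1 mod 4, sign kept]
  = -(18|55)    [73 ≡ 18 mod 55]
  = -(9|55)    [55 ≡ 7 mod 8 ⇒ (2|55) = +1]
  = -(55|9)    [QR: 9 ≡ 1 mod 4, sign kept]
  = -(1|9)    [55 ≡ 1 mod 9]
  = -1    [(1|9) = 1]
Product: (-1)·(-1) = 1.

1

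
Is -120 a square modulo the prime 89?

no

(-120|89)
  = (120|89)    [89 ≡ 1 mod 4 ⇒ (-1|89) = +1]
  = (31|89)    [120 ≡ 31 mod 89]
  = (89|31)    [QR: 89 ≡ 1 mod 4, sign kept]
  = (27|31)    [89 ≡ 27 mod 31]
  = -(31|27)    [QR: both ≡ 3 mod 4, sign flips]
  = -(4|27)    [31 ≡ 4 mod 27]
  = -(1|27)    [27 ≡ 3 mod 8 ⇒ (2|27)^2 = +1]
  = -1    [(1|27) = 1]
(-120|89) = -1, and 89 is prime, so -120 is not a quadratic residue mod 89.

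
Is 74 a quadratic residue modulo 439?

(74/439)
  = (37/439)    [439 ≡ 7 mod 8 ⇒ (2/439) = +1]
  = (439/37)    [QR: 37 ≡ 1 mod 4, sign kept]
  = (32/37)    [439 ≡ 32 mod 37]
  = -(1/37)    [37 ≡ 5 mod 8 ⇒ (2/37)^5 = -1]
  = -1    [(1/37) = 1]
(74/439) = -1, and 439 is prime, so 74 is not a quadratic residue mod 439.

no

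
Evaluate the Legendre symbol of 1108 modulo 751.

-1

(1108 / 751)
  = (357 / 751)    [1108 ≡ 357 mod 751]
  = (751 / 357)    [QR: 357 ≡ 1 mod 4, sign kept]
  = (37 / 357)    [751 ≡ 37 mod 357]
  = (357 / 37)    [QR: 37 ≡ 1 mod 4, sign kept]
  = (24 / 37)    [357 ≡ 24 mod 37]
  = -(3 / 37)    [37 ≡ 5 mod 8 ⇒ (2 / 37)^3 = -1]
  = -(37 / 3)    [QR: 37 ≡ 1 mod 4, sign kept]
  = -(1 / 3)    [37 ≡ 1 mod 3]
  = -1    [(1 / 3) = 1]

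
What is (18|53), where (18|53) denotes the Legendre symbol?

-1

Factor out 2: 18 = 2·9. Since 53 ≡ 5 (mod 8), (2|53) = -1. Now have -(9|53).
9 ≡ 1 (mod 4), so quadratic reciprocity gives (9|53) = (53|9). Reduce: 53 ≡ 8 (mod 9). Now have -(8|9).
Factor out 2: 8 = 2^3. Since 9 ≡ 1 (mod 8), (2|9) = +1, and (2|9)^3 = +1. Now have -(1|9).
(1|9) = 1. Collecting the sign factors: -1.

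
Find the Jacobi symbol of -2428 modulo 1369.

(-2428|1369)
  = (310|1369)    [-2428 ≡ 310 mod 1369]
  = (155|1369)    [1369 ≡ 1 mod 8 ⇒ (2|1369) = +1]
  = (1369|155)    [QR: 1369 ≡ 1 mod 4, sign kept]
  = (129|155)    [1369 ≡ 129 mod 155]
  = (155|129)    [QR: 129 ≡ 1 mod 4, sign kept]
  = (26|129)    [155 ≡ 26 mod 129]
  = (13|129)    [129 ≡ 1 mod 8 ⇒ (2|129) = +1]
  = (129|13)    [QR: 13 ≡ 1 mod 4, sign kept]
  = (12|13)    [129 ≡ 12 mod 13]
  = (3|13)    [13 ≡ 5 mod 8 ⇒ (2|13)^2 = +1]
  = (13|3)    [QR: 13 ≡ 1 mod 4, sign kept]
  = (1|3)    [13 ≡ 1 mod 3]
  = 1    [(1|3) = 1]

1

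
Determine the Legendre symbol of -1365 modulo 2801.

1

(-1365 / 2801)
  = (1436 / 2801)    [-1365 ≡ 1436 mod 2801]
  = (359 / 2801)    [2801 ≡ 1 mod 8 ⇒ (2 / 2801)^2 = +1]
  = (2801 / 359)    [QR: 2801 ≡ 1 mod 4, sign kept]
  = (288 / 359)    [2801 ≡ 288 mod 359]
  = (9 / 359)    [359 ≡ 7 mod 8 ⇒ (2 / 359)^5 = +1]
  = (359 / 9)    [QR: 9 ≡ 1 mod 4, sign kept]
  = (8 / 9)    [359 ≡ 8 mod 9]
  = (1 / 9)    [9 ≡ 1 mod 8 ⇒ (2 / 9)^3 = +1]
  = 1    [(1 / 9) = 1]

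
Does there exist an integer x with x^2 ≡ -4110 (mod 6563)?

yes

Reduce the numerator: -4110 ≡ 2453 (mod 6563), so (-4110/6563) = (2453/6563).
2453 ≡ 1 (mod 4), so quadratic reciprocity gives (2453/6563) = (6563/2453). Reduce: 6563 ≡ 1657 (mod 2453). Now have (1657/2453).
1657 ≡ 1 (mod 4), so quadratic reciprocity gives (1657/2453) = (2453/1657). Reduce: 2453 ≡ 796 (mod 1657). Now have (796/1657).
Factor out 2: 796 = 2^2·199. Since 1657 ≡ 1 (mod 8), (2/1657) = +1, and (2/1657)^2 = +1. Now have (199/1657).
1657 ≡ 1 (mod 4), so quadratic reciprocity gives (199/1657) = (1657/199). Reduce: 1657 ≡ 65 (mod 199). Now have (65/199).
65 ≡ 1 (mod 4), so quadratic reciprocity gives (65/199) = (199/65). Reduce: 199 ≡ 4 (mod 65). Now have (4/65).
Factor out 2: 4 = 2^2. Since 65 ≡ 1 (mod 8), (2/65) = +1, and (2/65)^2 = +1. Now have (1/65).
(1/65) = 1. Collecting the sign factors: 1.
(-4110/6563) = 1, and 6563 is prime, so -4110 is a quadratic residue mod 6563.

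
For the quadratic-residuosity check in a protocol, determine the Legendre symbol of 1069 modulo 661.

(1069 / 661)
  = (408 / 661)    [1069 ≡ 408 mod 661]
  = -(51 / 661)    [661 ≡ 5 mod 8 ⇒ (2 / 661)^3 = -1]
  = -(661 / 51)    [QR: 661 ≡ 1 mod 4, sign kept]
  = -(49 / 51)    [661 ≡ 49 mod 51]
  = -(51 / 49)    [QR: 49 ≡ 1 mod 4, sign kept]
  = -(2 / 49)    [51 ≡ 2 mod 49]
  = -(1 / 49)    [49 ≡ 1 mod 8 ⇒ (2 / 49) = +1]
  = -1    [(1 / 49) = 1]

-1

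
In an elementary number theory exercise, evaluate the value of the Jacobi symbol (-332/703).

-1

(-332/703)
  = (371/703)    [-332 ≡ 371 mod 703]
  = -(703/371)    [QR: both ≡ 3 mod 4, sign flips]
  = -(332/371)    [703 ≡ 332 mod 371]
  = -(83/371)    [371 ≡ 3 mod 8 ⇒ (2/371)^2 = +1]
  = (371/83)    [QR: both ≡ 3 mod 4, sign flips]
  = (39/83)    [371 ≡ 39 mod 83]
  = -(83/39)    [QR: both ≡ 3 mod 4, sign flips]
  = -(5/39)    [83 ≡ 5 mod 39]
  = -(39/5)    [QR: 5 ≡ 1 mod 4, sign kept]
  = -(4/5)    [39 ≡ 4 mod 5]
  = -(1/5)    [5 ≡ 5 mod 8 ⇒ (2/5)^2 = +1]
  = -1    [(1/5) = 1]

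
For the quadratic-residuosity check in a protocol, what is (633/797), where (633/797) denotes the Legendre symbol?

633 ≡ 1 (mod 4), so quadratic reciprocity gives (633/797) = (797/633). Reduce: 797 ≡ 164 (mod 633). Now have (164/633).
Factor out 2: 164 = 2^2·41. Since 633 ≡ 1 (mod 8), (2/633) = +1, and (2/633)^2 = +1. Now have (41/633).
41 ≡ 1 (mod 4), so quadratic reciprocity gives (41/633) = (633/41). Reduce: 633 ≡ 18 (mod 41). Now have (18/41).
Factor out 2: 18 = 2·9. Since 41 ≡ 1 (mod 8), (2/41) = +1. Now have (9/41).
9 ≡ 1 (mod 4), so quadratic reciprocity gives (9/41) = (41/9). Reduce: 41 ≡ 5 (mod 9). Now have (5/9).
5 ≡ 1 (mod 4), so quadratic reciprocity gives (5/9) = (9/5). Reduce: 9 ≡ 4 (mod 5). Now have (4/5).
Factor out 2: 4 = 2^2. Since 5 ≡ 5 (mod 8), (2/5) = -1, and (2/5)^2 = +1. Now have (1/5).
(1/5) = 1. Collecting the sign factors: 1.

1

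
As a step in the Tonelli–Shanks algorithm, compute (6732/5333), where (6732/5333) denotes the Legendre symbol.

(6732/5333)
  = (1399/5333)    [6732 ≡ 1399 mod 5333]
  = (5333/1399)    [QR: 5333 ≡ 1 mod 4, sign kept]
  = (1136/1399)    [5333 ≡ 1136 mod 1399]
  = (71/1399)    [1399 ≡ 7 mod 8 ⇒ (2/1399)^4 = +1]
  = -(1399/71)    [QR: both ≡ 3 mod 4, sign flips]
  = -(50/71)    [1399 ≡ 50 mod 71]
  = -(25/71)    [71 ≡ 7 mod 8 ⇒ (2/71) = +1]
  = -(71/25)    [QR: 25 ≡ 1 mod 4, sign kept]
  = -(21/25)    [71 ≡ 21 mod 25]
  = -(25/21)    [QR: 21 ≡ 1 mod 4, sign kept]
  = -(4/21)    [25 ≡ 4 mod 21]
  = -(1/21)    [21 ≡ 5 mod 8 ⇒ (2/21)^2 = +1]
  = -1    [(1/21) = 1]

-1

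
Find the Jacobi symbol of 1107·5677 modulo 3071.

1

By multiplicativity, (1107·5677 / 3071) = (1107 / 3071)·(5677 / 3071).
First factor (1107 / 3071):
Both 1107 ≡ 3 and 3071 ≡ 3 (mod 4), so reciprocity gives (1107 / 3071) = -(3071 / 1107). Reduce: 3071 ≡ 857 (mod 1107). Now have -(857 / 1107).
857 ≡ 1 (mod 4), so quadratic reciprocity gives (857 / 1107) = (1107 / 857). Reduce: 1107 ≡ 250 (mod 857). Now have -(250 / 857).
Factor out 2: 250 = 2·125. Since 857 ≡ 1 (mod 8), (2 / 857) = +1. Now have -(125 / 857).
125 ≡ 1 (mod 4), so quadratic reciprocity gives (125 / 857) = (857 / 125). Reduce: 857 ≡ 107 (mod 125). Now have -(107 / 125).
125 ≡ 1 (mod 4), so quadratic reciprocity gives (107 / 125) = (125 / 107). Reduce: 125 ≡ 18 (mod 107). Now have -(18 / 107).
Factor out 2: 18 = 2·9. Since 107 ≡ 3 (mod 8), (2 / 107) = -1. Now have (9 / 107).
9 ≡ 1 (mod 4), so quadratic reciprocity gives (9 / 107) = (107 / 9). Reduce: 107 ≡ 8 (mod 9). Now have (8 / 9).
Factor out 2: 8 = 2^3. Since 9 ≡ 1 (mod 8), (2 / 9) = +1, and (2 / 9)^3 = +1. Now have (1 / 9).
(1 / 9) = 1. Collecting the sign factors: 1.
Second factor (5677 / 3071):
Reduce the numerator: 5677 ≡ 2606 (mod 3071), so (5677 / 3071) = (2606 / 3071).
Factor out 2: 2606 = 2·1303. Since 3071 ≡ 7 (mod 8), (2 / 3071) = +1. Now have (1303 / 3071).
Both 1303 ≡ 3 and 3071 ≡ 3 (mod 4), so reciprocity gives (1303 / 3071) = -(3071 / 1303). Reduce: 3071 ≡ 465 (mod 1303). Now have -(465 / 1303).
465 ≡ 1 (mod 4), so quadratic reciprocity gives (465 / 1303) = (1303 / 465). Reduce: 1303 ≡ 373 (mod 465). Now have -(373 / 465).
373 ≡ 1 (mod 4), so quadratic reciprocity gives (373 / 465) = (465 / 373). Reduce: 465 ≡ 92 (mod 373). Now have -(92 / 373).
Factor out 2: 92 = 2^2·23. Since 373 ≡ 5 (mod 8), (2 / 373) = -1, and (2 / 373)^2 = +1. Now have -(23 / 373).
373 ≡ 1 (mod 4), so quadratic reciprocity gives (23 / 373) = (373 / 23). Reduce: 373 ≡ 5 (mod 23). Now have -(5 / 23).
5 ≡ 1 (mod 4), so quadratic reciprocity gives (5 / 23) = (23 / 5). Reduce: 23 ≡ 3 (mod 5). Now have -(3 / 5).
5 ≡ 1 (mod 4), so quadratic reciprocity gives (3 / 5) = (5 / 3). Reduce: 5 ≡ 2 (mod 3). Now have -(2 / 3).
Factor out 2: 2 = 2. Since 3 ≡ 3 (mod 8), (2 / 3) = -1. Now have (1 / 3).
(1 / 3) = 1. Collecting the sign factors: 1.
Product: (1)·(1) = 1.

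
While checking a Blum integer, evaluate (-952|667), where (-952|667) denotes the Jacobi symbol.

(-952|667)
  = (382|667)    [-952 ≡ 382 mod 667]
  = -(191|667)    [667 ≡ 3 mod 8 ⇒ (2|667) = -1]
  = (667|191)    [QR: both ≡ 3 mod 4, sign flips]
  = (94|191)    [667 ≡ 94 mod 191]
  = (47|191)    [191 ≡ 7 mod 8 ⇒ (2|191) = +1]
  = -(191|47)    [QR: both ≡ 3 mod 4, sign flips]
  = -(3|47)    [191 ≡ 3 mod 47]
  = (47|3)    [QR: both ≡ 3 mod 4, sign flips]
  = (2|3)    [47 ≡ 2 mod 3]
  = -(1|3)    [3 ≡ 3 mod 8 ⇒ (2|3) = -1]
  = -1    [(1|3) = 1]

-1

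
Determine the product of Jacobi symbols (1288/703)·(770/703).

1

By multiplicativity, (1288·770/703) = (1288/703)·(770/703).
First factor (1288/703):
(1288/703)
  = (585/703)    [1288 ≡ 585 mod 703]
  = (703/585)    [QR: 585 ≡ 1 mod 4, sign kept]
  = (118/585)    [703 ≡ 118 mod 585]
  = (59/585)    [585 ≡ 1 mod 8 ⇒ (2/585) = +1]
  = (585/59)    [QR: 585 ≡ 1 mod 4, sign kept]
  = (54/59)    [585 ≡ 54 mod 59]
  = -(27/59)    [59 ≡ 3 mod 8 ⇒ (2/59) = -1]
  = (59/27)    [QR: both ≡ 3 mod 4, sign flips]
  = (5/27)    [59 ≡ 5 mod 27]
  = (27/5)    [QR: 5 ≡ 1 mod 4, sign kept]
  = (2/5)    [27 ≡ 2 mod 5]
  = -(1/5)    [5 ≡ 5 mod 8 ⇒ (2/5) = -1]
  = -1    [(1/5) = 1]
Second factor (770/703):
(770/703)
  = (67/703)    [770 ≡ 67 mod 703]
  = -(703/67)    [QR: both ≡ 3 mod 4, sign flips]
  = -(33/67)    [703 ≡ 33 mod 67]
  = -(67/33)    [QR: 33 ≡ 1 mod 4, sign kept]
  = -(1/33)    [67 ≡ 1 mod 33]
  = -1    [(1/33) = 1]
Product: (-1)·(-1) = 1.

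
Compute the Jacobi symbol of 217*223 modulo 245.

By multiplicativity, (217·223/245) = (217/245)·(223/245).
First factor (217/245):
217 ≡ 1 (mod 4), so quadratic reciprocity gives (217/245) = (245/217). Reduce: 245 ≡ 28 (mod 217). Now have (28/217).
Factor out 2: 28 = 2^2·7. Since 217 ≡ 1 (mod 8), (2/217) = +1, and (2/217)^2 = +1. Now have (7/217).
217 ≡ 1 (mod 4), so quadratic reciprocity gives (7/217) = (217/7). Reduce: 217 ≡ 0 (mod 7). Now have (0/7).
The numerator is now 0 with denominator 7 > 1: the symbol is 0.
Second factor (223/245):
245 ≡ 1 (mod 4), so quadratic reciprocity gives (223/245) = (245/223). Reduce: 245 ≡ 22 (mod 223). Now have (22/223).
Factor out 2: 22 = 2·11. Since 223 ≡ 7 (mod 8), (2/223) = +1. Now have (11/223).
Both 11 ≡ 3 and 223 ≡ 3 (mod 4), so reciprocity gives (11/223) = -(223/11). Reduce: 223 ≡ 3 (mod 11). Now have -(3/11).
Both 3 ≡ 3 and 11 ≡ 3 (mod 4), so reciprocity gives (3/11) = -(11/3). Reduce: 11 ≡ 2 (mod 3). Now have (2/3).
Factor out 2: 2 = 2. Since 3 ≡ 3 (mod 8), (2/3) = -1. Now have -(1/3).
(1/3) = 1. Collecting the sign factors: -1.
Product: (0)·(-1) = 0.

0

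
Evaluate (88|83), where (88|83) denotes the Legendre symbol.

(88|83)
  = (5|83)    [88 ≡ 5 mod 83]
  = (83|5)    [QR: 5 ≡ 1 mod 4, sign kept]
  = (3|5)    [83 ≡ 3 mod 5]
  = (5|3)    [QR: 5 ≡ 1 mod 4, sign kept]
  = (2|3)    [5 ≡ 2 mod 3]
  = -(1|3)    [3 ≡ 3 mod 8 ⇒ (2|3) = -1]
  = -1    [(1|3) = 1]

-1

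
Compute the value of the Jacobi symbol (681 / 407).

1

Reduce the numerator: 681 ≡ 274 (mod 407), so (681 / 407) = (274 / 407).
Factor out 2: 274 = 2·137. Since 407 ≡ 7 (mod 8), (2 / 407) = +1. Now have (137 / 407).
137 ≡ 1 (mod 4), so quadratic reciprocity gives (137 / 407) = (407 / 137). Reduce: 407 ≡ 133 (mod 137). Now have (133 / 137).
133 ≡ 1 (mod 4), so quadratic reciprocity gives (133 / 137) = (137 / 133). Reduce: 137 ≡ 4 (mod 133). Now have (4 / 133).
Factor out 2: 4 = 2^2. Since 133 ≡ 5 (mod 8), (2 / 133) = -1, and (2 / 133)^2 = +1. Now have (1 / 133).
(1 / 133) = 1. Collecting the sign factors: 1.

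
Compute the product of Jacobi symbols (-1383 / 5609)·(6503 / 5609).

By multiplicativity, (-1383·6503 / 5609) = (-1383 / 5609)·(6503 / 5609).
First factor (-1383 / 5609):
(-1383 / 5609)
  = (1383 / 5609)    [5609 ≡ 1 mod 4 ⇒ (-1 / 5609) = +1]
  = (5609 / 1383)    [QR: 5609 ≡ 1 mod 4, sign kept]
  = (77 / 1383)    [5609 ≡ 77 mod 1383]
  = (1383 / 77)    [QR: 77 ≡ 1 mod 4, sign kept]
  = (74 / 77)    [1383 ≡ 74 mod 77]
  = -(37 / 77)    [77 ≡ 5 mod 8 ⇒ (2 / 77) = -1]
  = -(77 / 37)    [QR: 37 ≡ 1 mod 4, sign kept]
  = -(3 / 37)    [77 ≡ 3 mod 37]
  = -(37 / 3)    [QR: 37 ≡ 1 mod 4, sign kept]
  = -(1 / 3)    [37 ≡ 1 mod 3]
  = -1    [(1 / 3) = 1]
Second factor (6503 / 5609):
(6503 / 5609)
  = (894 / 5609)    [6503 ≡ 894 mod 5609]
  = (447 / 5609)    [5609 ≡ 1 mod 8 ⇒ (2 / 5609) = +1]
  = (5609 / 447)    [QR: 5609 ≡ 1 mod 4, sign kept]
  = (245 / 447)    [5609 ≡ 245 mod 447]
  = (447 / 245)    [QR: 245 ≡ 1 mod 4, sign kept]
  = (202 / 245)    [447 ≡ 202 mod 245]
  = -(101 / 245)    [245 ≡ 5 mod 8 ⇒ (2 / 245) = -1]
  = -(245 / 101)    [QR: 101 ≡ 1 mod 4, sign kept]
  = -(43 / 101)    [245 ≡ 43 mod 101]
  = -(101 / 43)    [QR: 101 ≡ 1 mod 4, sign kept]
  = -(15 / 43)    [101 ≡ 15 mod 43]
  = (43 / 15)    [QR: both ≡ 3 mod 4, sign flips]
  = (13 / 15)    [43 ≡ 13 mod 15]
  = (15 / 13)    [QR: 13 ≡ 1 mod 4, sign kept]
  = (2 / 13)    [15 ≡ 2 mod 13]
  = -(1 / 13)    [13 ≡ 5 mod 8 ⇒ (2 / 13) = -1]
  = -1    [(1 / 13) = 1]
Product: (-1)·(-1) = 1.

1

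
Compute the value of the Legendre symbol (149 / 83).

Reduce the numerator: 149 ≡ 66 (mod 83), so (149 / 83) = (66 / 83).
Factor out 2: 66 = 2·33. Since 83 ≡ 3 (mod 8), (2 / 83) = -1. Now have -(33 / 83).
33 ≡ 1 (mod 4), so quadratic reciprocity gives (33 / 83) = (83 / 33). Reduce: 83 ≡ 17 (mod 33). Now have -(17 / 33).
17 ≡ 1 (mod 4), so quadratic reciprocity gives (17 / 33) = (33 / 17). Reduce: 33 ≡ 16 (mod 17). Now have -(16 / 17).
Factor out 2: 16 = 2^4. Since 17 ≡ 1 (mod 8), (2 / 17) = +1, and (2 / 17)^4 = +1. Now have -(1 / 17).
(1 / 17) = 1. Collecting the sign factors: -1.

-1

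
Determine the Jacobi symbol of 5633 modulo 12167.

5633 ≡ 1 (mod 4), so quadratic reciprocity gives (5633/12167) = (12167/5633). Reduce: 12167 ≡ 901 (mod 5633). Now have (901/5633).
901 ≡ 1 (mod 4), so quadratic reciprocity gives (901/5633) = (5633/901). Reduce: 5633 ≡ 227 (mod 901). Now have (227/901).
901 ≡ 1 (mod 4), so quadratic reciprocity gives (227/901) = (901/227). Reduce: 901 ≡ 220 (mod 227). Now have (220/227).
Factor out 2: 220 = 2^2·55. Since 227 ≡ 3 (mod 8), (2/227) = -1, and (2/227)^2 = +1. Now have (55/227).
Both 55 ≡ 3 and 227 ≡ 3 (mod 4), so reciprocity gives (55/227) = -(227/55). Reduce: 227 ≡ 7 (mod 55). Now have -(7/55).
Both 7 ≡ 3 and 55 ≡ 3 (mod 4), so reciprocity gives (7/55) = -(55/7). Reduce: 55 ≡ 6 (mod 7). Now have (6/7).
Factor out 2: 6 = 2·3. Since 7 ≡ 7 (mod 8), (2/7) = +1. Now have (3/7).
Both 3 ≡ 3 and 7 ≡ 3 (mod 4), so reciprocity gives (3/7) = -(7/3). Reduce: 7 ≡ 1 (mod 3). Now have -(1/3).
(1/3) = 1. Collecting the sign factors: -1.

-1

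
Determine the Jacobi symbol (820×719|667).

By multiplicativity, (820·719|667) = (820|667)·(719|667).
First factor (820|667):
(820|667)
  = (153|667)    [820 ≡ 153 mod 667]
  = (667|153)    [QR: 153 ≡ 1 mod 4, sign kept]
  = (55|153)    [667 ≡ 55 mod 153]
  = (153|55)    [QR: 153 ≡ 1 mod 4, sign kept]
  = (43|55)    [153 ≡ 43 mod 55]
  = -(55|43)    [QR: both ≡ 3 mod 4, sign flips]
  = -(12|43)    [55 ≡ 12 mod 43]
  = -(3|43)    [43 ≡ 3 mod 8 ⇒ (2|43)^2 = +1]
  = (43|3)    [QR: both ≡ 3 mod 4, sign flips]
  = (1|3)    [43 ≡ 1 mod 3]
  = 1    [(1|3) = 1]
Second factor (719|667):
(719|667)
  = (52|667)    [719 ≡ 52 mod 667]
  = (13|667)    [667 ≡ 3 mod 8 ⇒ (2|667)^2 = +1]
  = (667|13)    [QR: 13 ≡ 1 mod 4, sign kept]
  = (4|13)    [667 ≡ 4 mod 13]
  = (1|13)    [13 ≡ 5 mod 8 ⇒ (2|13)^2 = +1]
  = 1    [(1|13) = 1]
Product: (1)·(1) = 1.

1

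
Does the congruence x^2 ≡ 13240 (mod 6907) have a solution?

(13240/6907)
  = (6333/6907)    [13240 ≡ 6333 mod 6907]
  = (6907/6333)    [QR: 6333 ≡ 1 mod 4, sign kept]
  = (574/6333)    [6907 ≡ 574 mod 6333]
  = -(287/6333)    [6333 ≡ 5 mod 8 ⇒ (2/6333) = -1]
  = -(6333/287)    [QR: 6333 ≡ 1 mod 4, sign kept]
  = -(19/287)    [6333 ≡ 19 mod 287]
  = (287/19)    [QR: both ≡ 3 mod 4, sign flips]
  = (2/19)    [287 ≡ 2 mod 19]
  = -(1/19)    [19 ≡ 3 mod 8 ⇒ (2/19) = -1]
  = -1    [(1/19) = 1]
The Legendre symbol is -1, so x^2 ≡ 13240 (mod 6907) has no solution.

no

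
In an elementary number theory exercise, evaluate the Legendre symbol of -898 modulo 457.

(-898|457)
  = (898|457)    [457 ≡ 1 mod 4 ⇒ (-1|457) = +1]
  = (441|457)    [898 ≡ 441 mod 457]
  = (457|441)    [QR: 441 ≡ 1 mod 4, sign kept]
  = (16|441)    [457 ≡ 16 mod 441]
  = (1|441)    [441 ≡ 1 mod 8 ⇒ (2|441)^4 = +1]
  = 1    [(1|441) = 1]

1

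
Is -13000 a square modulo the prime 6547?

(-13000/6547)
  = (94/6547)    [-13000 ≡ 94 mod 6547]
  = -(47/6547)    [6547 ≡ 3 mod 8 ⇒ (2/6547) = -1]
  = (6547/47)    [QR: both ≡ 3 mod 4, sign flips]
  = (14/47)    [6547 ≡ 14 mod 47]
  = (7/47)    [47 ≡ 7 mod 8 ⇒ (2/47) = +1]
  = -(47/7)    [QR: both ≡ 3 mod 4, sign flips]
  = -(5/7)    [47 ≡ 5 mod 7]
  = -(7/5)    [QR: 5 ≡ 1 mod 4, sign kept]
  = -(2/5)    [7 ≡ 2 mod 5]
  = (1/5)    [5 ≡ 5 mod 8 ⇒ (2/5) = -1]
  = 1    [(1/5) = 1]
(-13000/6547) = 1, and 6547 is prime, so -13000 is a quadratic residue mod 6547.

yes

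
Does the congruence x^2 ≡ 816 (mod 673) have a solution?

no

Reduce the numerator: 816 ≡ 143 (mod 673), so (816|673) = (143|673).
673 ≡ 1 (mod 4), so quadratic reciprocity gives (143|673) = (673|143). Reduce: 673 ≡ 101 (mod 143). Now have (101|143).
101 ≡ 1 (mod 4), so quadratic reciprocity gives (101|143) = (143|101). Reduce: 143 ≡ 42 (mod 101). Now have (42|101).
Factor out 2: 42 = 2·21. Since 101 ≡ 5 (mod 8), (2|101) = -1. Now have -(21|101).
21 ≡ 1 (mod 4), so quadratic reciprocity gives (21|101) = (101|21). Reduce: 101 ≡ 17 (mod 21). Now have -(17|21).
17 ≡ 1 (mod 4), so quadratic reciprocity gives (17|21) = (21|17). Reduce: 21 ≡ 4 (mod 17). Now have -(4|17).
Factor out 2: 4 = 2^2. Since 17 ≡ 1 (mod 8), (2|17) = +1, and (2|17)^2 = +1. Now have -(1|17).
(1|17) = 1. Collecting the sign factors: -1.
The Legendre symbol is -1, so x^2 ≡ 816 (mod 673) has no solution.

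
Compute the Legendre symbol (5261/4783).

-1

(5261/4783)
  = (478/4783)    [5261 ≡ 478 mod 4783]
  = (239/4783)    [4783 ≡ 7 mod 8 ⇒ (2/4783) = +1]
  = -(4783/239)    [QR: both ≡ 3 mod 4, sign flips]
  = -(3/239)    [4783 ≡ 3 mod 239]
  = (239/3)    [QR: both ≡ 3 mod 4, sign flips]
  = (2/3)    [239 ≡ 2 mod 3]
  = -(1/3)    [3 ≡ 3 mod 8 ⇒ (2/3) = -1]
  = -1    [(1/3) = 1]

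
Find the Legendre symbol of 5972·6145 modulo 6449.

By multiplicativity, (5972·6145 / 6449) = (5972 / 6449)·(6145 / 6449).
First factor (5972 / 6449):
Factor out 2: 5972 = 2^2·1493. Since 6449 ≡ 1 (mod 8), (2 / 6449) = +1, and (2 / 6449)^2 = +1. Now have (1493 / 6449).
1493 ≡ 1 (mod 4), so quadratic reciprocity gives (1493 / 6449) = (6449 / 1493). Reduce: 6449 ≡ 477 (mod 1493). Now have (477 / 1493).
477 ≡ 1 (mod 4), so quadratic reciprocity gives (477 / 1493) = (1493 / 477). Reduce: 1493 ≡ 62 (mod 477). Now have (62 / 477).
Factor out 2: 62 = 2·31. Since 477 ≡ 5 (mod 8), (2 / 477) = -1. Now have -(31 / 477).
477 ≡ 1 (mod 4), so quadratic reciprocity gives (31 / 477) = (477 / 31). Reduce: 477 ≡ 12 (mod 31). Now have -(12 / 31).
Factor out 2: 12 = 2^2·3. Since 31 ≡ 7 (mod 8), (2 / 31) = +1, and (2 / 31)^2 = +1. Now have -(3 / 31).
Both 3 ≡ 3 and 31 ≡ 3 (mod 4), so reciprocity gives (3 / 31) = -(31 / 3). Reduce: 31 ≡ 1 (mod 3). Now have (1 / 3).
(1 / 3) = 1. Collecting the sign factors: 1.
Second factor (6145 / 6449):
6145 ≡ 1 (mod 4), so quadratic reciprocity gives (6145 / 6449) = (6449 / 6145). Reduce: 6449 ≡ 304 (mod 6145). Now have (304 / 6145).
Factor out 2: 304 = 2^4·19. Since 6145 ≡ 1 (mod 8), (2 / 6145) = +1, and (2 / 6145)^4 = +1. Now have (19 / 6145).
6145 ≡ 1 (mod 4), so quadratic reciprocity gives (19 / 6145) = (6145 / 19). Reduce: 6145 ≡ 8 (mod 19). Now have (8 / 19).
Factor out 2: 8 = 2^3. Since 19 ≡ 3 (mod 8), (2 / 19) = -1, and (2 / 19)^3 = -1. Now have -(1 / 19).
(1 / 19) = 1. Collecting the sign factors: -1.
Product: (1)·(-1) = -1.

-1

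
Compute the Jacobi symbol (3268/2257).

(3268/2257)
  = (1011/2257)    [3268 ≡ 1011 mod 2257]
  = (2257/1011)    [QR: 2257 ≡ 1 mod 4, sign kept]
  = (235/1011)    [2257 ≡ 235 mod 1011]
  = -(1011/235)    [QR: both ≡ 3 mod 4, sign flips]
  = -(71/235)    [1011 ≡ 71 mod 235]
  = (235/71)    [QR: both ≡ 3 mod 4, sign flips]
  = (22/71)    [235 ≡ 22 mod 71]
  = (11/71)    [71 ≡ 7 mod 8 ⇒ (2/71) = +1]
  = -(71/11)    [QR: both ≡ 3 mod 4, sign flips]
  = -(5/11)    [71 ≡ 5 mod 11]
  = -(11/5)    [QR: 5 ≡ 1 mod 4, sign kept]
  = -(1/5)    [11 ≡ 1 mod 5]
  = -1    [(1/5) = 1]

-1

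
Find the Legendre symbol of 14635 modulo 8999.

Reduce the numerator: 14635 ≡ 5636 (mod 8999), so (14635/8999) = (5636/8999).
Factor out 2: 5636 = 2^2·1409. Since 8999 ≡ 7 (mod 8), (2/8999) = +1, and (2/8999)^2 = +1. Now have (1409/8999).
1409 ≡ 1 (mod 4), so quadratic reciprocity gives (1409/8999) = (8999/1409). Reduce: 8999 ≡ 545 (mod 1409). Now have (545/1409).
545 ≡ 1 (mod 4), so quadratic reciprocity gives (545/1409) = (1409/545). Reduce: 1409 ≡ 319 (mod 545). Now have (319/545).
545 ≡ 1 (mod 4), so quadratic reciprocity gives (319/545) = (545/319). Reduce: 545 ≡ 226 (mod 319). Now have (226/319).
Factor out 2: 226 = 2·113. Since 319 ≡ 7 (mod 8), (2/319) = +1. Now have (113/319).
113 ≡ 1 (mod 4), so quadratic reciprocity gives (113/319) = (319/113). Reduce: 319 ≡ 93 (mod 113). Now have (93/113).
93 ≡ 1 (mod 4), so quadratic reciprocity gives (93/113) = (113/93). Reduce: 113 ≡ 20 (mod 93). Now have (20/93).
Factor out 2: 20 = 2^2·5. Since 93 ≡ 5 (mod 8), (2/93) = -1, and (2/93)^2 = +1. Now have (5/93).
5 ≡ 1 (mod 4), so quadratic reciprocity gives (5/93) = (93/5). Reduce: 93 ≡ 3 (mod 5). Now have (3/5).
5 ≡ 1 (mod 4), so quadratic reciprocity gives (3/5) = (5/3). Reduce: 5 ≡ 2 (mod 3). Now have (2/3).
Factor out 2: 2 = 2. Since 3 ≡ 3 (mod 8), (2/3) = -1. Now have -(1/3).
(1/3) = 1. Collecting the sign factors: -1.

-1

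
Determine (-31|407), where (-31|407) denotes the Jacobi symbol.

1

(-31|407)
  = (376|407)    [-31 ≡ 376 mod 407]
  = (47|407)    [407 ≡ 7 mod 8 ⇒ (2|407)^3 = +1]
  = -(407|47)    [QR: both ≡ 3 mod 4, sign flips]
  = -(31|47)    [407 ≡ 31 mod 47]
  = (47|31)    [QR: both ≡ 3 mod 4, sign flips]
  = (16|31)    [47 ≡ 16 mod 31]
  = (1|31)    [31 ≡ 7 mod 8 ⇒ (2|31)^4 = +1]
  = 1    [(1|31) = 1]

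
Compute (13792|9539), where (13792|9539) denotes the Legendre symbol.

1

Reduce the numerator: 13792 ≡ 4253 (mod 9539), so (13792|9539) = (4253|9539).
4253 ≡ 1 (mod 4), so quadratic reciprocity gives (4253|9539) = (9539|4253). Reduce: 9539 ≡ 1033 (mod 4253). Now have (1033|4253).
1033 ≡ 1 (mod 4), so quadratic reciprocity gives (1033|4253) = (4253|1033). Reduce: 4253 ≡ 121 (mod 1033). Now have (121|1033).
121 ≡ 1 (mod 4), so quadratic reciprocity gives (121|1033) = (1033|121). Reduce: 1033 ≡ 65 (mod 121). Now have (65|121).
65 ≡ 1 (mod 4), so quadratic reciprocity gives (65|121) = (121|65). Reduce: 121 ≡ 56 (mod 65). Now have (56|65).
Factor out 2: 56 = 2^3·7. Since 65 ≡ 1 (mod 8), (2|65) = +1, and (2|65)^3 = +1. Now have (7|65).
65 ≡ 1 (mod 4), so quadratic reciprocity gives (7|65) = (65|7). Reduce: 65 ≡ 2 (mod 7). Now have (2|7).
Factor out 2: 2 = 2. Since 7 ≡ 7 (mod 8), (2|7) = +1. Now have (1|7).
(1|7) = 1. Collecting the sign factors: 1.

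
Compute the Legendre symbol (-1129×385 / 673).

-1

By multiplicativity, (-1129·385 / 673) = (-1129 / 673)·(385 / 673).
First factor (-1129 / 673):
Reduce the numerator: -1129 ≡ 217 (mod 673), so (-1129 / 673) = (217 / 673).
217 ≡ 1 (mod 4), so quadratic reciprocity gives (217 / 673) = (673 / 217). Reduce: 673 ≡ 22 (mod 217). Now have (22 / 217).
Factor out 2: 22 = 2·11. Since 217 ≡ 1 (mod 8), (2 / 217) = +1. Now have (11 / 217).
217 ≡ 1 (mod 4), so quadratic reciprocity gives (11 / 217) = (217 / 11). Reduce: 217 ≡ 8 (mod 11). Now have (8 / 11).
Factor out 2: 8 = 2^3. Since 11 ≡ 3 (mod 8), (2 / 11) = -1, and (2 / 11)^3 = -1. Now have -(1 / 11).
(1 / 11) = 1. Collecting the sign factors: -1.
Second factor (385 / 673):
385 ≡ 1 (mod 4), so quadratic reciprocity gives (385 / 673) = (673 / 385). Reduce: 673 ≡ 288 (mod 385). Now have (288 / 385).
Factor out 2: 288 = 2^5·9. Since 385 ≡ 1 (mod 8), (2 / 385) = +1, and (2 / 385)^5 = +1. Now have (9 / 385).
9 ≡ 1 (mod 4), so quadratic reciprocity gives (9 / 385) = (385 / 9). Reduce: 385 ≡ 7 (mod 9). Now have (7 / 9).
9 ≡ 1 (mod 4), so quadratic reciprocity gives (7 / 9) = (9 / 7). Reduce: 9 ≡ 2 (mod 7). Now have (2 / 7).
Factor out 2: 2 = 2. Since 7 ≡ 7 (mod 8), (2 / 7) = +1. Now have (1 / 7).
(1 / 7) = 1. Collecting the sign factors: 1.
Product: (-1)·(1) = -1.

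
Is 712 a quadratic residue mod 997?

(712/997)
  = -(89/997)    [997 ≡ 5 mod 8 ⇒ (2/997)^3 = -1]
  = -(997/89)    [QR: 89 ≡ 1 mod 4, sign kept]
  = -(18/89)    [997 ≡ 18 mod 89]
  = -(9/89)    [89 ≡ 1 mod 8 ⇒ (2/89) = +1]
  = -(89/9)    [QR: 9 ≡ 1 mod 4, sign kept]
  = -(8/9)    [89 ≡ 8 mod 9]
  = -(1/9)    [9 ≡ 1 mod 8 ⇒ (2/9)^3 = +1]
  = -1    [(1/9) = 1]
(712/997) = -1, and 997 is prime, so 712 is not a quadratic residue mod 997.

no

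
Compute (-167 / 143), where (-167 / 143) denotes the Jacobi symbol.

Pull out -1: (-167 / 143) = (-1 / 143)·(167 / 143). Since 143 ≡ 3 (mod 4), (-1 / 143) = -1. Now have -(167 / 143).
Reduce the numerator: 167 ≡ 24 (mod 143), so (167 / 143) = (24 / 143).
Factor out 2: 24 = 2^3·3. Since 143 ≡ 7 (mod 8), (2 / 143) = +1, and (2 / 143)^3 = +1. Now have -(3 / 143).
Both 3 ≡ 3 and 143 ≡ 3 (mod 4), so reciprocity gives (3 / 143) = -(143 / 3). Reduce: 143 ≡ 2 (mod 3). Now have (2 / 3).
Factor out 2: 2 = 2. Since 3 ≡ 3 (mod 8), (2 / 3) = -1. Now have -(1 / 3).
(1 / 3) = 1. Collecting the sign factors: -1.

-1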